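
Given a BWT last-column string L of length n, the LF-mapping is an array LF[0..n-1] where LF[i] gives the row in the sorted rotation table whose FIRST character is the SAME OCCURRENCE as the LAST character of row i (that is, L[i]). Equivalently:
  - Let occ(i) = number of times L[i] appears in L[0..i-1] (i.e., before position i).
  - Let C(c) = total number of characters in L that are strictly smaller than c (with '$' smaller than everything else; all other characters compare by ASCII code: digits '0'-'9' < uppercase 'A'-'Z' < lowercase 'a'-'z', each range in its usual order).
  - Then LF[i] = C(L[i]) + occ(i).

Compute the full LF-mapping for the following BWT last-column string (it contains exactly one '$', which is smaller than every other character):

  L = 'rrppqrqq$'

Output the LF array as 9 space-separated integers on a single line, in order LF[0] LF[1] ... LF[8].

Answer: 6 7 1 2 3 8 4 5 0

Derivation:
Char counts: '$':1, 'p':2, 'q':3, 'r':3
C (first-col start): C('$')=0, C('p')=1, C('q')=3, C('r')=6
L[0]='r': occ=0, LF[0]=C('r')+0=6+0=6
L[1]='r': occ=1, LF[1]=C('r')+1=6+1=7
L[2]='p': occ=0, LF[2]=C('p')+0=1+0=1
L[3]='p': occ=1, LF[3]=C('p')+1=1+1=2
L[4]='q': occ=0, LF[4]=C('q')+0=3+0=3
L[5]='r': occ=2, LF[5]=C('r')+2=6+2=8
L[6]='q': occ=1, LF[6]=C('q')+1=3+1=4
L[7]='q': occ=2, LF[7]=C('q')+2=3+2=5
L[8]='$': occ=0, LF[8]=C('$')+0=0+0=0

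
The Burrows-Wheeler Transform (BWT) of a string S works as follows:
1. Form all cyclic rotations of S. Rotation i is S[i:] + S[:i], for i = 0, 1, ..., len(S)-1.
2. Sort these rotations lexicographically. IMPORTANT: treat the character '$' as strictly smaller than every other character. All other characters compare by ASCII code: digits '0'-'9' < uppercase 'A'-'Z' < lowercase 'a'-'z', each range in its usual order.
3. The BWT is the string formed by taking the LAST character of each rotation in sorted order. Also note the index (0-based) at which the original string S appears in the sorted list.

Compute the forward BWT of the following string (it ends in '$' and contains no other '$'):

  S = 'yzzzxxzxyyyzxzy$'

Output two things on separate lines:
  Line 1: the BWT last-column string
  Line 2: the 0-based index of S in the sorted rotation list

Answer: yzzxzzxyy$zxyxzy
9

Derivation:
All 16 rotations (rotation i = S[i:]+S[:i]):
  rot[0] = yzzzxxzxyyyzxzy$
  rot[1] = zzzxxzxyyyzxzy$y
  rot[2] = zzxxzxyyyzxzy$yz
  rot[3] = zxxzxyyyzxzy$yzz
  rot[4] = xxzxyyyzxzy$yzzz
  rot[5] = xzxyyyzxzy$yzzzx
  rot[6] = zxyyyzxzy$yzzzxx
  rot[7] = xyyyzxzy$yzzzxxz
  rot[8] = yyyzxzy$yzzzxxzx
  rot[9] = yyzxzy$yzzzxxzxy
  rot[10] = yzxzy$yzzzxxzxyy
  rot[11] = zxzy$yzzzxxzxyyy
  rot[12] = xzy$yzzzxxzxyyyz
  rot[13] = zy$yzzzxxzxyyyzx
  rot[14] = y$yzzzxxzxyyyzxz
  rot[15] = $yzzzxxzxyyyzxzy
Sorted (with $ < everything):
  sorted[0] = $yzzzxxzxyyyzxzy  (last char: 'y')
  sorted[1] = xxzxyyyzxzy$yzzz  (last char: 'z')
  sorted[2] = xyyyzxzy$yzzzxxz  (last char: 'z')
  sorted[3] = xzxyyyzxzy$yzzzx  (last char: 'x')
  sorted[4] = xzy$yzzzxxzxyyyz  (last char: 'z')
  sorted[5] = y$yzzzxxzxyyyzxz  (last char: 'z')
  sorted[6] = yyyzxzy$yzzzxxzx  (last char: 'x')
  sorted[7] = yyzxzy$yzzzxxzxy  (last char: 'y')
  sorted[8] = yzxzy$yzzzxxzxyy  (last char: 'y')
  sorted[9] = yzzzxxzxyyyzxzy$  (last char: '$')
  sorted[10] = zxxzxyyyzxzy$yzz  (last char: 'z')
  sorted[11] = zxyyyzxzy$yzzzxx  (last char: 'x')
  sorted[12] = zxzy$yzzzxxzxyyy  (last char: 'y')
  sorted[13] = zy$yzzzxxzxyyyzx  (last char: 'x')
  sorted[14] = zzxxzxyyyzxzy$yz  (last char: 'z')
  sorted[15] = zzzxxzxyyyzxzy$y  (last char: 'y')
Last column: yzzxzzxyy$zxyxzy
Original string S is at sorted index 9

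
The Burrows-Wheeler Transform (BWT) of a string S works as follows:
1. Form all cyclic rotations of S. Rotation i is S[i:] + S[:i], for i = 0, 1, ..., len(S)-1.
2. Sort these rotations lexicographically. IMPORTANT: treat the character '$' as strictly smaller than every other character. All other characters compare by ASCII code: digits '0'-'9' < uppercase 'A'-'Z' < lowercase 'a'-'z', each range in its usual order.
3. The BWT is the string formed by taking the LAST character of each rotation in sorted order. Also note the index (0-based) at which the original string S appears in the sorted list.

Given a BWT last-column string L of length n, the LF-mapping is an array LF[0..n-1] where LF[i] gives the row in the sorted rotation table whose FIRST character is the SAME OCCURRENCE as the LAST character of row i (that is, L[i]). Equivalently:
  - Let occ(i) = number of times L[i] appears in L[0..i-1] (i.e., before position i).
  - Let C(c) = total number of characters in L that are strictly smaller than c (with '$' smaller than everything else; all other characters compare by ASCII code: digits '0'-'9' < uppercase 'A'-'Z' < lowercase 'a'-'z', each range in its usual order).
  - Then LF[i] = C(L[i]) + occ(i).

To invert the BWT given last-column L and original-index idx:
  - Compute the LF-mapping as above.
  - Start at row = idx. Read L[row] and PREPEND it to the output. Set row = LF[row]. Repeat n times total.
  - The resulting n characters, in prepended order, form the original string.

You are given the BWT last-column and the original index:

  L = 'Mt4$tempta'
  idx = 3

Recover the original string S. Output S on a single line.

LF mapping: 2 7 1 0 8 4 5 6 9 3
Walk LF starting at row 3, prepending L[row]:
  step 1: row=3, L[3]='$', prepend. Next row=LF[3]=0
  step 2: row=0, L[0]='M', prepend. Next row=LF[0]=2
  step 3: row=2, L[2]='4', prepend. Next row=LF[2]=1
  step 4: row=1, L[1]='t', prepend. Next row=LF[1]=7
  step 5: row=7, L[7]='p', prepend. Next row=LF[7]=6
  step 6: row=6, L[6]='m', prepend. Next row=LF[6]=5
  step 7: row=5, L[5]='e', prepend. Next row=LF[5]=4
  step 8: row=4, L[4]='t', prepend. Next row=LF[4]=8
  step 9: row=8, L[8]='t', prepend. Next row=LF[8]=9
  step 10: row=9, L[9]='a', prepend. Next row=LF[9]=3
Reversed output: attempt4M$

Answer: attempt4M$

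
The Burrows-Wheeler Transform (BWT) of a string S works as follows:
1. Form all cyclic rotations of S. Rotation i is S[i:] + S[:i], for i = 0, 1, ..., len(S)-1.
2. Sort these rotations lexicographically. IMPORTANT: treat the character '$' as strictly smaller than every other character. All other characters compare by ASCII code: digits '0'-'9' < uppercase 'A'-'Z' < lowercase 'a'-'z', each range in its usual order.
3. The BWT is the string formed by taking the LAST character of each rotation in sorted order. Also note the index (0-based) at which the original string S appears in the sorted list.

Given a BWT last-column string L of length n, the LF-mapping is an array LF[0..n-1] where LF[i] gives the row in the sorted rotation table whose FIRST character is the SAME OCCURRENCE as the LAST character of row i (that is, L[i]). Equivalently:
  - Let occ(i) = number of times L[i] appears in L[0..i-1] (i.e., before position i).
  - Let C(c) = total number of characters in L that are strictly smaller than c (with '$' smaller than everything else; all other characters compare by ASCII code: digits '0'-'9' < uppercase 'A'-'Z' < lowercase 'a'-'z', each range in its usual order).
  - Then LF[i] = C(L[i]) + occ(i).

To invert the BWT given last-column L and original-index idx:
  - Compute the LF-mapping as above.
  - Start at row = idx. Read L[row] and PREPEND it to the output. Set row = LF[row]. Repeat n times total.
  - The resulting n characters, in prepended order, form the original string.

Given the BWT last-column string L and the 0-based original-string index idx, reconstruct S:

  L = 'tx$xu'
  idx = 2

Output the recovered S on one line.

LF mapping: 1 3 0 4 2
Walk LF starting at row 2, prepending L[row]:
  step 1: row=2, L[2]='$', prepend. Next row=LF[2]=0
  step 2: row=0, L[0]='t', prepend. Next row=LF[0]=1
  step 3: row=1, L[1]='x', prepend. Next row=LF[1]=3
  step 4: row=3, L[3]='x', prepend. Next row=LF[3]=4
  step 5: row=4, L[4]='u', prepend. Next row=LF[4]=2
Reversed output: uxxt$

Answer: uxxt$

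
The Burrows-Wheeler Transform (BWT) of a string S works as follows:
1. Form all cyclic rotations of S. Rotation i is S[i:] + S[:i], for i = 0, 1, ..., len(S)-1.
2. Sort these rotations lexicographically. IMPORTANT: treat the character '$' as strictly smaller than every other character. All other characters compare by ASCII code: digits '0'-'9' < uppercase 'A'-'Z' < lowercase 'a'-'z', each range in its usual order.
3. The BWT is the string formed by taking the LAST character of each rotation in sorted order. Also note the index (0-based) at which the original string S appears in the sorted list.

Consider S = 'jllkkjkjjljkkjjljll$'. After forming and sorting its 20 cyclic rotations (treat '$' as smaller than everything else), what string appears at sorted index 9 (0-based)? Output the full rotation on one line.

Answer: kjjljkkjjljll$jllkkj

Derivation:
All 20 rotations (rotation i = S[i:]+S[:i]):
  rot[0] = jllkkjkjjljkkjjljll$
  rot[1] = llkkjkjjljkkjjljll$j
  rot[2] = lkkjkjjljkkjjljll$jl
  rot[3] = kkjkjjljkkjjljll$jll
  rot[4] = kjkjjljkkjjljll$jllk
  rot[5] = jkjjljkkjjljll$jllkk
  rot[6] = kjjljkkjjljll$jllkkj
  rot[7] = jjljkkjjljll$jllkkjk
  rot[8] = jljkkjjljll$jllkkjkj
  rot[9] = ljkkjjljll$jllkkjkjj
  rot[10] = jkkjjljll$jllkkjkjjl
  rot[11] = kkjjljll$jllkkjkjjlj
  rot[12] = kjjljll$jllkkjkjjljk
  rot[13] = jjljll$jllkkjkjjljkk
  rot[14] = jljll$jllkkjkjjljkkj
  rot[15] = ljll$jllkkjkjjljkkjj
  rot[16] = jll$jllkkjkjjljkkjjl
  rot[17] = ll$jllkkjkjjljkkjjlj
  rot[18] = l$jllkkjkjjljkkjjljl
  rot[19] = $jllkkjkjjljkkjjljll
Sorted (with $ < everything):
  sorted[0] = $jllkkjkjjljkkjjljll
  sorted[1] = jjljkkjjljll$jllkkjk
  sorted[2] = jjljll$jllkkjkjjljkk
  sorted[3] = jkjjljkkjjljll$jllkk
  sorted[4] = jkkjjljll$jllkkjkjjl
  sorted[5] = jljkkjjljll$jllkkjkj
  sorted[6] = jljll$jllkkjkjjljkkj
  sorted[7] = jll$jllkkjkjjljkkjjl
  sorted[8] = jllkkjkjjljkkjjljll$
  sorted[9] = kjjljkkjjljll$jllkkj
  sorted[10] = kjjljll$jllkkjkjjljk
  sorted[11] = kjkjjljkkjjljll$jllk
  sorted[12] = kkjjljll$jllkkjkjjlj
  sorted[13] = kkjkjjljkkjjljll$jll
  sorted[14] = l$jllkkjkjjljkkjjljl
  sorted[15] = ljkkjjljll$jllkkjkjj
  sorted[16] = ljll$jllkkjkjjljkkjj
  sorted[17] = lkkjkjjljkkjjljll$jl
  sorted[18] = ll$jllkkjkjjljkkjjlj
  sorted[19] = llkkjkjjljkkjjljll$j
sorted[9] = kjjljkkjjljll$jllkkj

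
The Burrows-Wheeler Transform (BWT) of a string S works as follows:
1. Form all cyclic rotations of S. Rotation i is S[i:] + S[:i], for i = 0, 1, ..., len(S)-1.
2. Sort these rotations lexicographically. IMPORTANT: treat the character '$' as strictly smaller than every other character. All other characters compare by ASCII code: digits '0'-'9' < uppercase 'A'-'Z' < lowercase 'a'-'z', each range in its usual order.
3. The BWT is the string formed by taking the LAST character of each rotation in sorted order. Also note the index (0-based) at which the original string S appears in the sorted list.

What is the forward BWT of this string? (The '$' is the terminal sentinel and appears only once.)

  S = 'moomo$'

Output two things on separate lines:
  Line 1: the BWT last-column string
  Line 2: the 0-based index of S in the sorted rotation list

Answer: oo$mom
2

Derivation:
All 6 rotations (rotation i = S[i:]+S[:i]):
  rot[0] = moomo$
  rot[1] = oomo$m
  rot[2] = omo$mo
  rot[3] = mo$moo
  rot[4] = o$moom
  rot[5] = $moomo
Sorted (with $ < everything):
  sorted[0] = $moomo  (last char: 'o')
  sorted[1] = mo$moo  (last char: 'o')
  sorted[2] = moomo$  (last char: '$')
  sorted[3] = o$moom  (last char: 'm')
  sorted[4] = omo$mo  (last char: 'o')
  sorted[5] = oomo$m  (last char: 'm')
Last column: oo$mom
Original string S is at sorted index 2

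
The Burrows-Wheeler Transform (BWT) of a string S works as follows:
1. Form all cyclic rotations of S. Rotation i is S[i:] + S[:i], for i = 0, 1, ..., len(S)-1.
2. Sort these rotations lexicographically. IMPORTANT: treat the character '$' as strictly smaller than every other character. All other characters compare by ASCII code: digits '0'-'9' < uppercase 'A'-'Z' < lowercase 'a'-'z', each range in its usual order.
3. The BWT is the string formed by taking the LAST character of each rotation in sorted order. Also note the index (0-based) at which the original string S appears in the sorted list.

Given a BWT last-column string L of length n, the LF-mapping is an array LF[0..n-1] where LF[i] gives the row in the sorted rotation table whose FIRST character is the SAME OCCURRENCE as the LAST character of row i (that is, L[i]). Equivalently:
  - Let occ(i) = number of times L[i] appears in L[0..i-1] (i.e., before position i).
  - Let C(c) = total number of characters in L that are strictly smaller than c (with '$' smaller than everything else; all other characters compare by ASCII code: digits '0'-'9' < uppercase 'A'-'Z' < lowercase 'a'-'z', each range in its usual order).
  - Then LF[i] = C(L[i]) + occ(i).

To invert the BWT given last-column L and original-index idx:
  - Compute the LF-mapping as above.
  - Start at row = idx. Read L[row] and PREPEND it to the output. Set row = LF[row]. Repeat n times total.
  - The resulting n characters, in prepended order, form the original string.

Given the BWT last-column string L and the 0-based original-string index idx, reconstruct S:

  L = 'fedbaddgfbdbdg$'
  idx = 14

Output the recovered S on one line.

Answer: ggdddbbdfdeabf$

Derivation:
LF mapping: 11 10 5 2 1 6 7 13 12 3 8 4 9 14 0
Walk LF starting at row 14, prepending L[row]:
  step 1: row=14, L[14]='$', prepend. Next row=LF[14]=0
  step 2: row=0, L[0]='f', prepend. Next row=LF[0]=11
  step 3: row=11, L[11]='b', prepend. Next row=LF[11]=4
  step 4: row=4, L[4]='a', prepend. Next row=LF[4]=1
  step 5: row=1, L[1]='e', prepend. Next row=LF[1]=10
  step 6: row=10, L[10]='d', prepend. Next row=LF[10]=8
  step 7: row=8, L[8]='f', prepend. Next row=LF[8]=12
  step 8: row=12, L[12]='d', prepend. Next row=LF[12]=9
  step 9: row=9, L[9]='b', prepend. Next row=LF[9]=3
  step 10: row=3, L[3]='b', prepend. Next row=LF[3]=2
  step 11: row=2, L[2]='d', prepend. Next row=LF[2]=5
  step 12: row=5, L[5]='d', prepend. Next row=LF[5]=6
  step 13: row=6, L[6]='d', prepend. Next row=LF[6]=7
  step 14: row=7, L[7]='g', prepend. Next row=LF[7]=13
  step 15: row=13, L[13]='g', prepend. Next row=LF[13]=14
Reversed output: ggdddbbdfdeabf$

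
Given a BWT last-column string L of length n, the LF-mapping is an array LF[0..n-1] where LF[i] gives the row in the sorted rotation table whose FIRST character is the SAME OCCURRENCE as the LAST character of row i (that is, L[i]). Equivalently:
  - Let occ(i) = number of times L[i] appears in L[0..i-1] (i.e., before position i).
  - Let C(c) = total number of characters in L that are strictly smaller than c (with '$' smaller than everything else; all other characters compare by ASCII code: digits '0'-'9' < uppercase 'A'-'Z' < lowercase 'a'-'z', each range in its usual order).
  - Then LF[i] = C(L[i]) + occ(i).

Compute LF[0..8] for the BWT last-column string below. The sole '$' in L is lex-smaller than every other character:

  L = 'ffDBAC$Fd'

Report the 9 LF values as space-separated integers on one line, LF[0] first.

Char counts: '$':1, 'A':1, 'B':1, 'C':1, 'D':1, 'F':1, 'd':1, 'f':2
C (first-col start): C('$')=0, C('A')=1, C('B')=2, C('C')=3, C('D')=4, C('F')=5, C('d')=6, C('f')=7
L[0]='f': occ=0, LF[0]=C('f')+0=7+0=7
L[1]='f': occ=1, LF[1]=C('f')+1=7+1=8
L[2]='D': occ=0, LF[2]=C('D')+0=4+0=4
L[3]='B': occ=0, LF[3]=C('B')+0=2+0=2
L[4]='A': occ=0, LF[4]=C('A')+0=1+0=1
L[5]='C': occ=0, LF[5]=C('C')+0=3+0=3
L[6]='$': occ=0, LF[6]=C('$')+0=0+0=0
L[7]='F': occ=0, LF[7]=C('F')+0=5+0=5
L[8]='d': occ=0, LF[8]=C('d')+0=6+0=6

Answer: 7 8 4 2 1 3 0 5 6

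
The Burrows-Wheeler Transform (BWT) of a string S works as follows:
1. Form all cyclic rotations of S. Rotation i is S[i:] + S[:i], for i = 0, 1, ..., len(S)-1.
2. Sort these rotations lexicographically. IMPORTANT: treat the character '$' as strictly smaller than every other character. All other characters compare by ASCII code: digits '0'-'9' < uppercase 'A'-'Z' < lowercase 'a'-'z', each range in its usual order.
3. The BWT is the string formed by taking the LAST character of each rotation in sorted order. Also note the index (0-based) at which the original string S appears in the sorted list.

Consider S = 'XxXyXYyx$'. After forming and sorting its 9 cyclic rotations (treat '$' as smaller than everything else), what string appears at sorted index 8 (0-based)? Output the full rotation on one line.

All 9 rotations (rotation i = S[i:]+S[:i]):
  rot[0] = XxXyXYyx$
  rot[1] = xXyXYyx$X
  rot[2] = XyXYyx$Xx
  rot[3] = yXYyx$XxX
  rot[4] = XYyx$XxXy
  rot[5] = Yyx$XxXyX
  rot[6] = yx$XxXyXY
  rot[7] = x$XxXyXYy
  rot[8] = $XxXyXYyx
Sorted (with $ < everything):
  sorted[0] = $XxXyXYyx
  sorted[1] = XYyx$XxXy
  sorted[2] = XxXyXYyx$
  sorted[3] = XyXYyx$Xx
  sorted[4] = Yyx$XxXyX
  sorted[5] = x$XxXyXYy
  sorted[6] = xXyXYyx$X
  sorted[7] = yXYyx$XxX
  sorted[8] = yx$XxXyXY
sorted[8] = yx$XxXyXY

Answer: yx$XxXyXY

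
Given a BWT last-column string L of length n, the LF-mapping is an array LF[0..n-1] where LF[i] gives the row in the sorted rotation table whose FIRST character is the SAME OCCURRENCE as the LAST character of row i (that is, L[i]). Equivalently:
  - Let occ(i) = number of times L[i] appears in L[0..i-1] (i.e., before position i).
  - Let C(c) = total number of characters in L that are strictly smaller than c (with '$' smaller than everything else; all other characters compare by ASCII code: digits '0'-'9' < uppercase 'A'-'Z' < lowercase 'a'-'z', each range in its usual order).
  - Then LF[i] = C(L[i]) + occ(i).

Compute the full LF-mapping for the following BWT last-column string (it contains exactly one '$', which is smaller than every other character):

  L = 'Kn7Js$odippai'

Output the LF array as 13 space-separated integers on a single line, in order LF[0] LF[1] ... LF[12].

Answer: 3 8 1 2 12 0 9 5 6 10 11 4 7

Derivation:
Char counts: '$':1, '7':1, 'J':1, 'K':1, 'a':1, 'd':1, 'i':2, 'n':1, 'o':1, 'p':2, 's':1
C (first-col start): C('$')=0, C('7')=1, C('J')=2, C('K')=3, C('a')=4, C('d')=5, C('i')=6, C('n')=8, C('o')=9, C('p')=10, C('s')=12
L[0]='K': occ=0, LF[0]=C('K')+0=3+0=3
L[1]='n': occ=0, LF[1]=C('n')+0=8+0=8
L[2]='7': occ=0, LF[2]=C('7')+0=1+0=1
L[3]='J': occ=0, LF[3]=C('J')+0=2+0=2
L[4]='s': occ=0, LF[4]=C('s')+0=12+0=12
L[5]='$': occ=0, LF[5]=C('$')+0=0+0=0
L[6]='o': occ=0, LF[6]=C('o')+0=9+0=9
L[7]='d': occ=0, LF[7]=C('d')+0=5+0=5
L[8]='i': occ=0, LF[8]=C('i')+0=6+0=6
L[9]='p': occ=0, LF[9]=C('p')+0=10+0=10
L[10]='p': occ=1, LF[10]=C('p')+1=10+1=11
L[11]='a': occ=0, LF[11]=C('a')+0=4+0=4
L[12]='i': occ=1, LF[12]=C('i')+1=6+1=7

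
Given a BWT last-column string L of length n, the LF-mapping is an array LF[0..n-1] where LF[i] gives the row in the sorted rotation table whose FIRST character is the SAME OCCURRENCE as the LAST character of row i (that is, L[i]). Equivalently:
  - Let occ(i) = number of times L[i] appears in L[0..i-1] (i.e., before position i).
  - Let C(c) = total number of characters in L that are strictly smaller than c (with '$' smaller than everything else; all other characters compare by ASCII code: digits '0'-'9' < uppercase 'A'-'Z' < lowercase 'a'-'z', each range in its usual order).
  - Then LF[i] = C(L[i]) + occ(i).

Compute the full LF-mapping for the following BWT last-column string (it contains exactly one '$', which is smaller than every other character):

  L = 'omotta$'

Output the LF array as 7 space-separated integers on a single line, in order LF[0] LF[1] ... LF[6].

Char counts: '$':1, 'a':1, 'm':1, 'o':2, 't':2
C (first-col start): C('$')=0, C('a')=1, C('m')=2, C('o')=3, C('t')=5
L[0]='o': occ=0, LF[0]=C('o')+0=3+0=3
L[1]='m': occ=0, LF[1]=C('m')+0=2+0=2
L[2]='o': occ=1, LF[2]=C('o')+1=3+1=4
L[3]='t': occ=0, LF[3]=C('t')+0=5+0=5
L[4]='t': occ=1, LF[4]=C('t')+1=5+1=6
L[5]='a': occ=0, LF[5]=C('a')+0=1+0=1
L[6]='$': occ=0, LF[6]=C('$')+0=0+0=0

Answer: 3 2 4 5 6 1 0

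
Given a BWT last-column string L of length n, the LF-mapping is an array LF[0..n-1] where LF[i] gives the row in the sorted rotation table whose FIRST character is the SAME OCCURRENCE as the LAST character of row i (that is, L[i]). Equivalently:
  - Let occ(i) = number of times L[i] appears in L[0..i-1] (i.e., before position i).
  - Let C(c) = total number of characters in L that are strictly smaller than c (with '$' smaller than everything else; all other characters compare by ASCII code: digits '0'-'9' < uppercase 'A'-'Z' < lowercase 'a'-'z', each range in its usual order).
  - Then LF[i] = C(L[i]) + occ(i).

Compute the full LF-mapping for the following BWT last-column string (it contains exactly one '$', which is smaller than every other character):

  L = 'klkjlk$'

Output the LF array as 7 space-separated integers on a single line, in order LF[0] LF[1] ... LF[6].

Answer: 2 5 3 1 6 4 0

Derivation:
Char counts: '$':1, 'j':1, 'k':3, 'l':2
C (first-col start): C('$')=0, C('j')=1, C('k')=2, C('l')=5
L[0]='k': occ=0, LF[0]=C('k')+0=2+0=2
L[1]='l': occ=0, LF[1]=C('l')+0=5+0=5
L[2]='k': occ=1, LF[2]=C('k')+1=2+1=3
L[3]='j': occ=0, LF[3]=C('j')+0=1+0=1
L[4]='l': occ=1, LF[4]=C('l')+1=5+1=6
L[5]='k': occ=2, LF[5]=C('k')+2=2+2=4
L[6]='$': occ=0, LF[6]=C('$')+0=0+0=0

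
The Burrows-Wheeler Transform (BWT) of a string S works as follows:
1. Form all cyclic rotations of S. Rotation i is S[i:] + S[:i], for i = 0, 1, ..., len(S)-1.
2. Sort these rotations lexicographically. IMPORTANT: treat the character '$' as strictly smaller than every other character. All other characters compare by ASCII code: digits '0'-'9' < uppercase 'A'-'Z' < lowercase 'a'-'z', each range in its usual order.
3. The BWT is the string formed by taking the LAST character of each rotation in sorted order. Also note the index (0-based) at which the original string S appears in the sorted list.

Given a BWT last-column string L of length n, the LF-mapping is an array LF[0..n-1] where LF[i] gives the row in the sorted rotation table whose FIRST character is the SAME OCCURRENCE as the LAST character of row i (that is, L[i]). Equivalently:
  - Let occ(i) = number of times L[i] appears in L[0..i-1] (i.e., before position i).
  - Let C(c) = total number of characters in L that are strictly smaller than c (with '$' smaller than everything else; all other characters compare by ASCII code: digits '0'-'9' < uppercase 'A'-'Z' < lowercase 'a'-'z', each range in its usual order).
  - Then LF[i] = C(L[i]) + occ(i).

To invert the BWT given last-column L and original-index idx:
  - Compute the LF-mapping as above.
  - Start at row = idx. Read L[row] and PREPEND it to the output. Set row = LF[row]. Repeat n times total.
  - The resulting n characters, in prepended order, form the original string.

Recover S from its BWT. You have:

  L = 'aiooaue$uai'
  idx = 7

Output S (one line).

LF mapping: 1 5 7 8 2 9 4 0 10 3 6
Walk LF starting at row 7, prepending L[row]:
  step 1: row=7, L[7]='$', prepend. Next row=LF[7]=0
  step 2: row=0, L[0]='a', prepend. Next row=LF[0]=1
  step 3: row=1, L[1]='i', prepend. Next row=LF[1]=5
  step 4: row=5, L[5]='u', prepend. Next row=LF[5]=9
  step 5: row=9, L[9]='a', prepend. Next row=LF[9]=3
  step 6: row=3, L[3]='o', prepend. Next row=LF[3]=8
  step 7: row=8, L[8]='u', prepend. Next row=LF[8]=10
  step 8: row=10, L[10]='i', prepend. Next row=LF[10]=6
  step 9: row=6, L[6]='e', prepend. Next row=LF[6]=4
  step 10: row=4, L[4]='a', prepend. Next row=LF[4]=2
  step 11: row=2, L[2]='o', prepend. Next row=LF[2]=7
Reversed output: oaeiuoauia$

Answer: oaeiuoauia$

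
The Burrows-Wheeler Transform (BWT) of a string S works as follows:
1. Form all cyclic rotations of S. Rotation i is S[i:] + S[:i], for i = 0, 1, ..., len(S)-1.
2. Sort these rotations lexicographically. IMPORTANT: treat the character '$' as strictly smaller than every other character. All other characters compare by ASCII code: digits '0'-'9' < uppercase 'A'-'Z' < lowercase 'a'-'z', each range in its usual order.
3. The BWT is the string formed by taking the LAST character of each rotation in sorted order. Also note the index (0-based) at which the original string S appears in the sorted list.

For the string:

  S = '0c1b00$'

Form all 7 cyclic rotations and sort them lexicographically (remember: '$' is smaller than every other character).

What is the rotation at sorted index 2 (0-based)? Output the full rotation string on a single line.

Answer: 00$0c1b

Derivation:
All 7 rotations (rotation i = S[i:]+S[:i]):
  rot[0] = 0c1b00$
  rot[1] = c1b00$0
  rot[2] = 1b00$0c
  rot[3] = b00$0c1
  rot[4] = 00$0c1b
  rot[5] = 0$0c1b0
  rot[6] = $0c1b00
Sorted (with $ < everything):
  sorted[0] = $0c1b00
  sorted[1] = 0$0c1b0
  sorted[2] = 00$0c1b
  sorted[3] = 0c1b00$
  sorted[4] = 1b00$0c
  sorted[5] = b00$0c1
  sorted[6] = c1b00$0
sorted[2] = 00$0c1b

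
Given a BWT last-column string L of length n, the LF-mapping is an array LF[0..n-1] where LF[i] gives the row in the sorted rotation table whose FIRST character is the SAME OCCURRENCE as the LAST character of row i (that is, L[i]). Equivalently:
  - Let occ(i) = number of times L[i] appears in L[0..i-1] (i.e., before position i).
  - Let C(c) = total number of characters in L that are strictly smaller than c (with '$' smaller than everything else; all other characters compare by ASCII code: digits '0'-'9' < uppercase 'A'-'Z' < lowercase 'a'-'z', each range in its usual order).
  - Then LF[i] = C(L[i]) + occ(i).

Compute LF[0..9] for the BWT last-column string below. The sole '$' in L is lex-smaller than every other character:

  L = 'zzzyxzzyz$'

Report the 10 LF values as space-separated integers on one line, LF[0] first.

Answer: 4 5 6 2 1 7 8 3 9 0

Derivation:
Char counts: '$':1, 'x':1, 'y':2, 'z':6
C (first-col start): C('$')=0, C('x')=1, C('y')=2, C('z')=4
L[0]='z': occ=0, LF[0]=C('z')+0=4+0=4
L[1]='z': occ=1, LF[1]=C('z')+1=4+1=5
L[2]='z': occ=2, LF[2]=C('z')+2=4+2=6
L[3]='y': occ=0, LF[3]=C('y')+0=2+0=2
L[4]='x': occ=0, LF[4]=C('x')+0=1+0=1
L[5]='z': occ=3, LF[5]=C('z')+3=4+3=7
L[6]='z': occ=4, LF[6]=C('z')+4=4+4=8
L[7]='y': occ=1, LF[7]=C('y')+1=2+1=3
L[8]='z': occ=5, LF[8]=C('z')+5=4+5=9
L[9]='$': occ=0, LF[9]=C('$')+0=0+0=0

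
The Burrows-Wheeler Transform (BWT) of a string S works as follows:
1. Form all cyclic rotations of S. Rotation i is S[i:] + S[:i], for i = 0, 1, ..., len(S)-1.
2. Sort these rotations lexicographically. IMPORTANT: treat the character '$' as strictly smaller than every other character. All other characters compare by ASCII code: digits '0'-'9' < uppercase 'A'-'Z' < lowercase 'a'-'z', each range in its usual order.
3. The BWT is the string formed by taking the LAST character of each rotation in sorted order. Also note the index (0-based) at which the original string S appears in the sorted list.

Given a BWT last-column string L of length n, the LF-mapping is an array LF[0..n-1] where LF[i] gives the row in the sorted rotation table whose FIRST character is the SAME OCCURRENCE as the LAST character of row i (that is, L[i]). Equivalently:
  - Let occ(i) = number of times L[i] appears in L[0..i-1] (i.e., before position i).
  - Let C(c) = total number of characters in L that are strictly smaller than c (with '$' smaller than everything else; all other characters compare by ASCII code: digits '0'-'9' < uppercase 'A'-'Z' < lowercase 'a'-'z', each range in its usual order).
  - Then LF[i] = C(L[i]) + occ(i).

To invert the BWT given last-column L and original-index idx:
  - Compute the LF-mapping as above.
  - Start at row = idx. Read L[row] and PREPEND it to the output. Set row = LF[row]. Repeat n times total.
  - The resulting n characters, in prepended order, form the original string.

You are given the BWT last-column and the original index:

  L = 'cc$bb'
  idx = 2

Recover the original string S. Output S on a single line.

LF mapping: 3 4 0 1 2
Walk LF starting at row 2, prepending L[row]:
  step 1: row=2, L[2]='$', prepend. Next row=LF[2]=0
  step 2: row=0, L[0]='c', prepend. Next row=LF[0]=3
  step 3: row=3, L[3]='b', prepend. Next row=LF[3]=1
  step 4: row=1, L[1]='c', prepend. Next row=LF[1]=4
  step 5: row=4, L[4]='b', prepend. Next row=LF[4]=2
Reversed output: bcbc$

Answer: bcbc$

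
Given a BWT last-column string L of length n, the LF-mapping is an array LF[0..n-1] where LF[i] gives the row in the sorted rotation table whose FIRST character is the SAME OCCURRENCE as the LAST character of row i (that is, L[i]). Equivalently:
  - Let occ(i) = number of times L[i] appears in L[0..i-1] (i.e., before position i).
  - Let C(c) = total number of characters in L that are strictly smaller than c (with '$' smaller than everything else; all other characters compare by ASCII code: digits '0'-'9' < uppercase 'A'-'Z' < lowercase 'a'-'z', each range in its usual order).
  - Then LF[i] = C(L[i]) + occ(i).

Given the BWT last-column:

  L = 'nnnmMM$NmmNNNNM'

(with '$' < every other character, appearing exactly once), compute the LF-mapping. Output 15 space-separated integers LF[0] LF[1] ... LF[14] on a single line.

Answer: 12 13 14 9 1 2 0 4 10 11 5 6 7 8 3

Derivation:
Char counts: '$':1, 'M':3, 'N':5, 'm':3, 'n':3
C (first-col start): C('$')=0, C('M')=1, C('N')=4, C('m')=9, C('n')=12
L[0]='n': occ=0, LF[0]=C('n')+0=12+0=12
L[1]='n': occ=1, LF[1]=C('n')+1=12+1=13
L[2]='n': occ=2, LF[2]=C('n')+2=12+2=14
L[3]='m': occ=0, LF[3]=C('m')+0=9+0=9
L[4]='M': occ=0, LF[4]=C('M')+0=1+0=1
L[5]='M': occ=1, LF[5]=C('M')+1=1+1=2
L[6]='$': occ=0, LF[6]=C('$')+0=0+0=0
L[7]='N': occ=0, LF[7]=C('N')+0=4+0=4
L[8]='m': occ=1, LF[8]=C('m')+1=9+1=10
L[9]='m': occ=2, LF[9]=C('m')+2=9+2=11
L[10]='N': occ=1, LF[10]=C('N')+1=4+1=5
L[11]='N': occ=2, LF[11]=C('N')+2=4+2=6
L[12]='N': occ=3, LF[12]=C('N')+3=4+3=7
L[13]='N': occ=4, LF[13]=C('N')+4=4+4=8
L[14]='M': occ=2, LF[14]=C('M')+2=1+2=3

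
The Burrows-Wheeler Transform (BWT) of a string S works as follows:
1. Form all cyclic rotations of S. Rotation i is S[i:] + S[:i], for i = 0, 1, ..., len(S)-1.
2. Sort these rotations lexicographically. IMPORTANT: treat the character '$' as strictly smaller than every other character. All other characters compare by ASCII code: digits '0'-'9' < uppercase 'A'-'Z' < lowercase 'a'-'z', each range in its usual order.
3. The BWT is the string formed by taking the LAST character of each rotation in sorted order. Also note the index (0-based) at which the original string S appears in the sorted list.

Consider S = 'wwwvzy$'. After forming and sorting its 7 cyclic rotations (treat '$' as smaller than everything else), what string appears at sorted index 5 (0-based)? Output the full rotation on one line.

Answer: y$wwwvz

Derivation:
All 7 rotations (rotation i = S[i:]+S[:i]):
  rot[0] = wwwvzy$
  rot[1] = wwvzy$w
  rot[2] = wvzy$ww
  rot[3] = vzy$www
  rot[4] = zy$wwwv
  rot[5] = y$wwwvz
  rot[6] = $wwwvzy
Sorted (with $ < everything):
  sorted[0] = $wwwvzy
  sorted[1] = vzy$www
  sorted[2] = wvzy$ww
  sorted[3] = wwvzy$w
  sorted[4] = wwwvzy$
  sorted[5] = y$wwwvz
  sorted[6] = zy$wwwv
sorted[5] = y$wwwvz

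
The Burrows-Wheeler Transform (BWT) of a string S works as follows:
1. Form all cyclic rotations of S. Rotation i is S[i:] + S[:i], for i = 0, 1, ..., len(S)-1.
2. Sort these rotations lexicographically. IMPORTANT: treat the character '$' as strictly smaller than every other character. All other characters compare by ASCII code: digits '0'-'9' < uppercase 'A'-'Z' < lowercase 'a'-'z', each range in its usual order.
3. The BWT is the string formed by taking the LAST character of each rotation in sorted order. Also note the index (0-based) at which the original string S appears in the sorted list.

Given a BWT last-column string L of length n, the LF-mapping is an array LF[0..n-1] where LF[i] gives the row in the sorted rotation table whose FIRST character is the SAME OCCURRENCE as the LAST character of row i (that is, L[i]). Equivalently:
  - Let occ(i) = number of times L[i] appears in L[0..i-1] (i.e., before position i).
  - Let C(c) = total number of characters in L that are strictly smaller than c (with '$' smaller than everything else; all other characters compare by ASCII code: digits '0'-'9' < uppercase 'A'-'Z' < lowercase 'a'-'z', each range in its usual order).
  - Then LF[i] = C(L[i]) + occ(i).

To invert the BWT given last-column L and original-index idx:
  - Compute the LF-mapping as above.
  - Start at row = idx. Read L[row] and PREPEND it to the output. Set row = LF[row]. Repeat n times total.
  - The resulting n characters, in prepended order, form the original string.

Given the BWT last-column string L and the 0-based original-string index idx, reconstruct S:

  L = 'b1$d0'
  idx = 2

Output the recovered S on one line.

LF mapping: 3 2 0 4 1
Walk LF starting at row 2, prepending L[row]:
  step 1: row=2, L[2]='$', prepend. Next row=LF[2]=0
  step 2: row=0, L[0]='b', prepend. Next row=LF[0]=3
  step 3: row=3, L[3]='d', prepend. Next row=LF[3]=4
  step 4: row=4, L[4]='0', prepend. Next row=LF[4]=1
  step 5: row=1, L[1]='1', prepend. Next row=LF[1]=2
Reversed output: 10db$

Answer: 10db$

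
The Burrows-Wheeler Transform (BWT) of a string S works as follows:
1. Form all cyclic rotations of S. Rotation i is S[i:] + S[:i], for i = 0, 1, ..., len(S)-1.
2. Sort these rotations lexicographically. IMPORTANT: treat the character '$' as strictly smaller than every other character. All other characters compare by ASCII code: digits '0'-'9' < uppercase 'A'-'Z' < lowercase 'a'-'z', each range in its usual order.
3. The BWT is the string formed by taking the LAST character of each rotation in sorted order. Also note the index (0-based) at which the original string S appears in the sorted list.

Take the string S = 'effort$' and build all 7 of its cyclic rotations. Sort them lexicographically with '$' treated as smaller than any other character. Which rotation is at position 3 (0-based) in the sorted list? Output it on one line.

Answer: fort$ef

Derivation:
All 7 rotations (rotation i = S[i:]+S[:i]):
  rot[0] = effort$
  rot[1] = ffort$e
  rot[2] = fort$ef
  rot[3] = ort$eff
  rot[4] = rt$effo
  rot[5] = t$effor
  rot[6] = $effort
Sorted (with $ < everything):
  sorted[0] = $effort
  sorted[1] = effort$
  sorted[2] = ffort$e
  sorted[3] = fort$ef
  sorted[4] = ort$eff
  sorted[5] = rt$effo
  sorted[6] = t$effor
sorted[3] = fort$ef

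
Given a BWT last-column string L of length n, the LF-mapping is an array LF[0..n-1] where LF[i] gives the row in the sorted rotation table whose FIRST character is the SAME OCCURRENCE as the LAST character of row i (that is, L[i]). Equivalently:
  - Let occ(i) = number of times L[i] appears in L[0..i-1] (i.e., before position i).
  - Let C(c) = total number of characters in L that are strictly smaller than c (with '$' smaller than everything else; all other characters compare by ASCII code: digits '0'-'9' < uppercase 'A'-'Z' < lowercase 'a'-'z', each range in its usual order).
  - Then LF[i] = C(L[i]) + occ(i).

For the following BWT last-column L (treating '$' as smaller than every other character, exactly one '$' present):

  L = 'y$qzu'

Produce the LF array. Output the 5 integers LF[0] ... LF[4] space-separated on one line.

Answer: 3 0 1 4 2

Derivation:
Char counts: '$':1, 'q':1, 'u':1, 'y':1, 'z':1
C (first-col start): C('$')=0, C('q')=1, C('u')=2, C('y')=3, C('z')=4
L[0]='y': occ=0, LF[0]=C('y')+0=3+0=3
L[1]='$': occ=0, LF[1]=C('$')+0=0+0=0
L[2]='q': occ=0, LF[2]=C('q')+0=1+0=1
L[3]='z': occ=0, LF[3]=C('z')+0=4+0=4
L[4]='u': occ=0, LF[4]=C('u')+0=2+0=2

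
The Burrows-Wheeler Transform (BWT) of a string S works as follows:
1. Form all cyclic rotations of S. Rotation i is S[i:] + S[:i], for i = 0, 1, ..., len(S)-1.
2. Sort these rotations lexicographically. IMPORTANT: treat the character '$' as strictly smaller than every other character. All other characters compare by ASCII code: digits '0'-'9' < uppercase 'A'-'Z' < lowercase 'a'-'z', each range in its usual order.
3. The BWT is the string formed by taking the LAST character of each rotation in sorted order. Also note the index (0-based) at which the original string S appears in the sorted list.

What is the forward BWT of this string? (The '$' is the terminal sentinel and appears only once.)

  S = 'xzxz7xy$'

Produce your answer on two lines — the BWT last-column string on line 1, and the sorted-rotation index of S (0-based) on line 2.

Answer: yz7z$xxx
4

Derivation:
All 8 rotations (rotation i = S[i:]+S[:i]):
  rot[0] = xzxz7xy$
  rot[1] = zxz7xy$x
  rot[2] = xz7xy$xz
  rot[3] = z7xy$xzx
  rot[4] = 7xy$xzxz
  rot[5] = xy$xzxz7
  rot[6] = y$xzxz7x
  rot[7] = $xzxz7xy
Sorted (with $ < everything):
  sorted[0] = $xzxz7xy  (last char: 'y')
  sorted[1] = 7xy$xzxz  (last char: 'z')
  sorted[2] = xy$xzxz7  (last char: '7')
  sorted[3] = xz7xy$xz  (last char: 'z')
  sorted[4] = xzxz7xy$  (last char: '$')
  sorted[5] = y$xzxz7x  (last char: 'x')
  sorted[6] = z7xy$xzx  (last char: 'x')
  sorted[7] = zxz7xy$x  (last char: 'x')
Last column: yz7z$xxx
Original string S is at sorted index 4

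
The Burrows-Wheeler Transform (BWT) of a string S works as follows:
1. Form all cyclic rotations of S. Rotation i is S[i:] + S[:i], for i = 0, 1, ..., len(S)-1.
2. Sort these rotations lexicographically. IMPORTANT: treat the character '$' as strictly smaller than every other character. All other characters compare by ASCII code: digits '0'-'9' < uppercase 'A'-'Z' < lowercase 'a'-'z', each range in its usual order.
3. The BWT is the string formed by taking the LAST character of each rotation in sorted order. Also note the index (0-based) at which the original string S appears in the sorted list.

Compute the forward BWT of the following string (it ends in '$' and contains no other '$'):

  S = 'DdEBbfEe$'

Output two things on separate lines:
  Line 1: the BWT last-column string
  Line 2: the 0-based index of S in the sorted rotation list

Answer: eE$dfBDEb
2

Derivation:
All 9 rotations (rotation i = S[i:]+S[:i]):
  rot[0] = DdEBbfEe$
  rot[1] = dEBbfEe$D
  rot[2] = EBbfEe$Dd
  rot[3] = BbfEe$DdE
  rot[4] = bfEe$DdEB
  rot[5] = fEe$DdEBb
  rot[6] = Ee$DdEBbf
  rot[7] = e$DdEBbfE
  rot[8] = $DdEBbfEe
Sorted (with $ < everything):
  sorted[0] = $DdEBbfEe  (last char: 'e')
  sorted[1] = BbfEe$DdE  (last char: 'E')
  sorted[2] = DdEBbfEe$  (last char: '$')
  sorted[3] = EBbfEe$Dd  (last char: 'd')
  sorted[4] = Ee$DdEBbf  (last char: 'f')
  sorted[5] = bfEe$DdEB  (last char: 'B')
  sorted[6] = dEBbfEe$D  (last char: 'D')
  sorted[7] = e$DdEBbfE  (last char: 'E')
  sorted[8] = fEe$DdEBb  (last char: 'b')
Last column: eE$dfBDEb
Original string S is at sorted index 2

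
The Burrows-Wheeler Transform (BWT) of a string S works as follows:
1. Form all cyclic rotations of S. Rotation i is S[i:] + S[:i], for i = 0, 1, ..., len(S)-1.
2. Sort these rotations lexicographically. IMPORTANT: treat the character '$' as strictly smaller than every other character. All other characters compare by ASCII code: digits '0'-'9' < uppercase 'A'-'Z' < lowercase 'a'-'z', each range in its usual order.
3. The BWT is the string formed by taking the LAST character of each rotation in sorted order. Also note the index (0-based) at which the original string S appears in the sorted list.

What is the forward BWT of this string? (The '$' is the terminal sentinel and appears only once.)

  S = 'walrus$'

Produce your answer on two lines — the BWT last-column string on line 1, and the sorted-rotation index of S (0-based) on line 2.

All 7 rotations (rotation i = S[i:]+S[:i]):
  rot[0] = walrus$
  rot[1] = alrus$w
  rot[2] = lrus$wa
  rot[3] = rus$wal
  rot[4] = us$walr
  rot[5] = s$walru
  rot[6] = $walrus
Sorted (with $ < everything):
  sorted[0] = $walrus  (last char: 's')
  sorted[1] = alrus$w  (last char: 'w')
  sorted[2] = lrus$wa  (last char: 'a')
  sorted[3] = rus$wal  (last char: 'l')
  sorted[4] = s$walru  (last char: 'u')
  sorted[5] = us$walr  (last char: 'r')
  sorted[6] = walrus$  (last char: '$')
Last column: swalur$
Original string S is at sorted index 6

Answer: swalur$
6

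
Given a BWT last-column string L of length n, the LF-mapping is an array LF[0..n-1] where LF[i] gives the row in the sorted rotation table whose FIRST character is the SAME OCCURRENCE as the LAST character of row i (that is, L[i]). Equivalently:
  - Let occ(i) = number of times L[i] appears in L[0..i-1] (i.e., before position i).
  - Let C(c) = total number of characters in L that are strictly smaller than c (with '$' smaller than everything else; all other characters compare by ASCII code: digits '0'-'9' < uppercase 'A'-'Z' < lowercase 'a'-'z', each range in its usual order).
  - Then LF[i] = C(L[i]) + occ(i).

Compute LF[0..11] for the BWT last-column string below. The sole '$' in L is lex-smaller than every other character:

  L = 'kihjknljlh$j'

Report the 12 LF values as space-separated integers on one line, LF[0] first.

Char counts: '$':1, 'h':2, 'i':1, 'j':3, 'k':2, 'l':2, 'n':1
C (first-col start): C('$')=0, C('h')=1, C('i')=3, C('j')=4, C('k')=7, C('l')=9, C('n')=11
L[0]='k': occ=0, LF[0]=C('k')+0=7+0=7
L[1]='i': occ=0, LF[1]=C('i')+0=3+0=3
L[2]='h': occ=0, LF[2]=C('h')+0=1+0=1
L[3]='j': occ=0, LF[3]=C('j')+0=4+0=4
L[4]='k': occ=1, LF[4]=C('k')+1=7+1=8
L[5]='n': occ=0, LF[5]=C('n')+0=11+0=11
L[6]='l': occ=0, LF[6]=C('l')+0=9+0=9
L[7]='j': occ=1, LF[7]=C('j')+1=4+1=5
L[8]='l': occ=1, LF[8]=C('l')+1=9+1=10
L[9]='h': occ=1, LF[9]=C('h')+1=1+1=2
L[10]='$': occ=0, LF[10]=C('$')+0=0+0=0
L[11]='j': occ=2, LF[11]=C('j')+2=4+2=6

Answer: 7 3 1 4 8 11 9 5 10 2 0 6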